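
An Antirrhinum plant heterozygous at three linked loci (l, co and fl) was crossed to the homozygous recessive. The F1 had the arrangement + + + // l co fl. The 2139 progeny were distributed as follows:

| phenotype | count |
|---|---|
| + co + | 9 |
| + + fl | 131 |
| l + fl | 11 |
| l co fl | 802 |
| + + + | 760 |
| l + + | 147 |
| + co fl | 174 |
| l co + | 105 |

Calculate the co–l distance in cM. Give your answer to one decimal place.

The two rarest classes, + co + and l + fl, are the double crossovers. Comparing them with the parentals, only the co allele has switched, so co is the middle locus and the order is l – co – fl.
Crossovers in the l–co interval produce the single-crossover classes l + + and + co fl (147 + 174 = 321) plus the double crossovers (20).
RF(l–co) = (321 + 20) / 2139 = 341/2139 = 0.1594 → 15.9 cM.

15.9 cM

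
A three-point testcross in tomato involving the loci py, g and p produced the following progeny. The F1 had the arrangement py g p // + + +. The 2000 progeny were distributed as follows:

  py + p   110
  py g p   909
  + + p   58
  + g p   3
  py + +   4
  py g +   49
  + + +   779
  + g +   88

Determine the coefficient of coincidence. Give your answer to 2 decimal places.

The two rarest classes, + g p and py + +, are the double crossovers. Comparing them with the parentals, only the py allele has switched, so py is the middle locus and the order is g – py – p.
g–py: (198 + 7)/2000 = 0.1025; py–p: (107 + 7)/2000 = 0.0570.
Expected DCO frequency = 0.1025 × 0.0570 ≈ 0.00584; observed = 7/2000 ≈ 0.00350.
Coefficient of coincidence = 0.00350/0.00584 ≈ 0.60.

0.60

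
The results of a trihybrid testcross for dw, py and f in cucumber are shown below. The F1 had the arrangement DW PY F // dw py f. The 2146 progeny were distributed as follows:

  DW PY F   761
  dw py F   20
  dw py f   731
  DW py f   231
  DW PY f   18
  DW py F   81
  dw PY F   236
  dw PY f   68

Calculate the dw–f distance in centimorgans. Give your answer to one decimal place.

The two rarest classes, DW PY f and dw py F, are the double crossovers. Comparing them with the parentals, only the f allele has switched, so f is the middle locus and the order is dw – f – py.
Crossovers in the dw–f interval produce the single-crossover classes dw PY F and DW py f (236 + 231 = 467) plus the double crossovers (38).
RF(dw–f) = (467 + 38) / 2146 = 505/2146 = 0.2353 → 23.5 centimorgans.

23.5 centimorgans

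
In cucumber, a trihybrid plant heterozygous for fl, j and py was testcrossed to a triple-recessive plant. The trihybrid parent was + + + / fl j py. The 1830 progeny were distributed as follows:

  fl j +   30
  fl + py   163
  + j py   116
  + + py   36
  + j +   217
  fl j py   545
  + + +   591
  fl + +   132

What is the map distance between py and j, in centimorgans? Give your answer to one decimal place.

The two rarest classes, + + py and fl j +, are the double crossovers. Comparing them with the parentals, only the py allele has switched, so py is the middle locus and the order is fl – py – j.
Crossovers in the py–j interval produce the single-crossover classes + j + and fl + py (217 + 163 = 380) plus the double crossovers (66).
RF(py–j) = (380 + 66) / 1830 = 446/1830 = 0.2437 → 24.4 centimorgans.

24.4 centimorgans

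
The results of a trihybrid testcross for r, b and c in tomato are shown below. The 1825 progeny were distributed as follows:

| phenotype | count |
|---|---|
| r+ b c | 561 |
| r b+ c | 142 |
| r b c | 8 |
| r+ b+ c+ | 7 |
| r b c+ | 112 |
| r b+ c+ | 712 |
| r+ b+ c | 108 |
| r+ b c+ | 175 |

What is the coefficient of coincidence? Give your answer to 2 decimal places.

The two most frequent reciprocal classes, r+ b c and r b+ c+, are the parental types, so the F1 was r+ b c / r b+ c+.
The two rarest classes, r b c and r+ b+ c+, are the double crossovers. Comparing them with the parentals, only the r allele has switched, so r is the middle locus and the order is b – r – c.
b–r: (220 + 15)/1825 = 0.1288; r–c: (317 + 15)/1825 = 0.1819.
Expected DCO frequency = 0.1288 × 0.1819 ≈ 0.02343; observed = 15/1825 ≈ 0.00822.
Coefficient of coincidence = 0.00822/0.02343 ≈ 0.35.

0.35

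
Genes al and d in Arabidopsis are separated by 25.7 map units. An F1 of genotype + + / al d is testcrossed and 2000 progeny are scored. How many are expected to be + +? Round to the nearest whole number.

743

A map distance of 25.7 map units corresponds to a recombination frequency of 0.257.
The F1 is + + / al d, so + + is a parental gamete class with expected frequency (1 − r)/2 = 0.743/2 = 0.3715.
Expected number = 0.3715 × 2000 = 743.00 ≈ 743.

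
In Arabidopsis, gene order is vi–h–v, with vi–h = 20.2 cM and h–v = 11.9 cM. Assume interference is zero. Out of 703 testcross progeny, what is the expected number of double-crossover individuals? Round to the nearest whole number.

17

Map distances give recombination frequencies of 0.202 and 0.119 for the two intervals.
With no interference, expected double-crossover frequency = 0.202 × 0.119 = 0.02404.
Expected number = 0.02404 × 703 = 16.90 ≈ 17.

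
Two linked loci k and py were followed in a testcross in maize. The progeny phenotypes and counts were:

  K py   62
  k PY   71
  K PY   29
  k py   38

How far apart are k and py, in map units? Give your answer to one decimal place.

33.5 map units

The two most frequent classes, K py (62) and k PY (71), are the parental types, so the F1 was K py / k PY.
The recombinant classes are K PY and k py: 29 + 38 = 67.
Recombination frequency = 67/200 = 0.3350 ≈ 33.5%, i.e. 33.5 map units.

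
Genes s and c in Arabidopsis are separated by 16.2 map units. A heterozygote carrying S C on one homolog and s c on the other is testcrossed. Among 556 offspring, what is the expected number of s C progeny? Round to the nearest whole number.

A map distance of 16.2 map units corresponds to a recombination frequency of 0.162.
The F1 is S C / s c, so s C is a recombinant gamete class with expected frequency r/2 = 0.162/2 = 0.0810.
Expected number = 0.0810 × 556 = 45.04 ≈ 45.

45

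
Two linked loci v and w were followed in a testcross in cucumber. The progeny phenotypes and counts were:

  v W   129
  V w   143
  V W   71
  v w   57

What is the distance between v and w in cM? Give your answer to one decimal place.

The two most frequent classes, V w (143) and v W (129), are the parental types, so the F1 was V w / v W.
The recombinant classes are V W and v w: 71 + 57 = 128.
Recombination frequency = 128/400 = 0.3200 ≈ 32.0%, i.e. 32.0 cM.

32.0 cM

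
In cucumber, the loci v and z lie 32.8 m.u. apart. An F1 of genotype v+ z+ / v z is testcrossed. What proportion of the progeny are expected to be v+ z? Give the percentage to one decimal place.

A map distance of 32.8 m.u. corresponds to a recombination frequency of 0.328.
The F1 is v+ z+ / v z, so v+ z is a recombinant gamete class with expected frequency r/2 = 0.328/2 = 0.1640.
That is 0.1640 = 16.4% of the progeny.

16.4%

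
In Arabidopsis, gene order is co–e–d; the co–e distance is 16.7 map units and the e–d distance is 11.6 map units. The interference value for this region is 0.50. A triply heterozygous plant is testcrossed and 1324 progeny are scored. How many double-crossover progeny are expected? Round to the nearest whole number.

Map distances give recombination frequencies of 0.167 and 0.116 for the two intervals.
With interference 0.50 (so coincidence = 0.50), expected double-crossover frequency = 0.167 × 0.116 × 0.50 = 0.00969.
Expected number = 0.00969 × 1324 = 12.82 ≈ 13.

13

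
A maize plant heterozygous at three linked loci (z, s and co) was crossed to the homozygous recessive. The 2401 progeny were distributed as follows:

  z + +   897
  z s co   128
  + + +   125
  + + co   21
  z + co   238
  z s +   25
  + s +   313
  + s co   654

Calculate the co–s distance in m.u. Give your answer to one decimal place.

24.9 m.u.

The two most frequent reciprocal classes, + s co and z + +, are the parental types, so the F1 was + s co / z + +.
The two rarest classes, + + co and z s +, are the double crossovers. Comparing them with the parentals, only the s allele has switched, so s is the middle locus and the order is z – s – co.
Crossovers in the s–co interval produce the single-crossover classes + s + and z + co (313 + 238 = 551) plus the double crossovers (46).
RF(s–co) = (551 + 46) / 2401 = 597/2401 = 0.2486 → 24.9 m.u.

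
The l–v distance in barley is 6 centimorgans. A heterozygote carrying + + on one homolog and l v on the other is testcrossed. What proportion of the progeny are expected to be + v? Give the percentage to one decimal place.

A map distance of 6 centimorgans corresponds to a recombination frequency of 0.060.
The F1 is + + / l v, so + v is a recombinant gamete class with expected frequency r/2 = 0.060/2 = 0.0300.
That is 0.0300 = 3.0% of the progeny.

3.0%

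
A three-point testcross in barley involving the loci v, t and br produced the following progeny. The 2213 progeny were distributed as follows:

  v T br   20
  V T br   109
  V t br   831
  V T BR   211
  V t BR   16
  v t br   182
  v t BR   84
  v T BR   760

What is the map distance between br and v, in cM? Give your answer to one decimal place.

The two most frequent reciprocal classes, v T BR and V t br, are the parental types, so the F1 was v T BR / V t br.
The two rarest classes, v T br and V t BR, are the double crossovers. Comparing them with the parentals, only the br allele has switched, so br is the middle locus and the order is v – br – t.
Crossovers in the v–br interval produce the single-crossover classes V T BR and v t br (211 + 182 = 393) plus the double crossovers (36).
RF(v–br) = (393 + 36) / 2213 = 429/2213 = 0.1939 → 19.4 cM.

19.4 cM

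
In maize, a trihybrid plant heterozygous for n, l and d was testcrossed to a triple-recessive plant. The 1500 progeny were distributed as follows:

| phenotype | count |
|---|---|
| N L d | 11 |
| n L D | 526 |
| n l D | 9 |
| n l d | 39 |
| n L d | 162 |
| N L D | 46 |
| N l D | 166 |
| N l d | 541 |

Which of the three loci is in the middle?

l

The two most frequent reciprocal classes, N l d and n L D, are the parental types, so the F1 was N l d / n L D.
The two rarest classes, N L d and n l D, are the double crossovers. Comparing them with the parentals, only the l allele has switched, so l is the middle locus and the order is n – l – d.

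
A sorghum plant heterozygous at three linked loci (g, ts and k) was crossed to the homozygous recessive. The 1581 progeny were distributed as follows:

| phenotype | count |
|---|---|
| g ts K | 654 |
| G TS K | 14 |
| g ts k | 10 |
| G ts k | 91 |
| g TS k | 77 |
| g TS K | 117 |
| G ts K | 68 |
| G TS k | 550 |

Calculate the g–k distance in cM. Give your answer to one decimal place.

10.7 cM

The two most frequent reciprocal classes, G TS k and g ts K, are the parental types, so the F1 was G TS k / g ts K.
The two rarest classes, G TS K and g ts k, are the double crossovers. Comparing them with the parentals, only the k allele has switched, so k is the middle locus and the order is g – k – ts.
Crossovers in the g–k interval produce the single-crossover classes g TS k and G ts K (77 + 68 = 145) plus the double crossovers (24).
RF(g–k) = (145 + 24) / 1581 = 169/1581 = 0.1069 → 10.7 cM.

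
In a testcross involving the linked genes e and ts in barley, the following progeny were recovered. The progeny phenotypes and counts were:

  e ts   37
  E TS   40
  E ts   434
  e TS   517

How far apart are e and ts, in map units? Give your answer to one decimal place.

The two most frequent classes, E ts (434) and e TS (517), are the parental types, so the F1 was E ts / e TS.
The recombinant classes are E TS and e ts: 40 + 37 = 77.
Recombination frequency = 77/1028 = 0.0749 ≈ 7.5%, i.e. 7.5 map units.

7.5 map units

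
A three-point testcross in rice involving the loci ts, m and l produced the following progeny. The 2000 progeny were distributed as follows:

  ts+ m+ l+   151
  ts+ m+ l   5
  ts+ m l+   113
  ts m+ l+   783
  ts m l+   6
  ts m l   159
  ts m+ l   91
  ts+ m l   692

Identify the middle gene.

The two most frequent reciprocal classes, ts m+ l+ and ts+ m l, are the parental types, so the F1 was ts m+ l+ / ts+ m l.
The two rarest classes, ts m l+ and ts+ m+ l, are the double crossovers. Comparing them with the parentals, only the m allele has switched, so m is the middle locus and the order is l – m – ts.

m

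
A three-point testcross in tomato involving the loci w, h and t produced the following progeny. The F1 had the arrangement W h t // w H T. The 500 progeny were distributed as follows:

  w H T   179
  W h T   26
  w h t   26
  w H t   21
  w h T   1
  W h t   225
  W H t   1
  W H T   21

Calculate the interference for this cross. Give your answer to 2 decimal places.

0.58

The two rarest classes, W H t and w h T, are the double crossovers. Comparing them with the parentals, only the h allele has switched, so h is the middle locus and the order is w – h – t.
w–h: (47 + 2)/500 = 0.0980; h–t: (47 + 2)/500 = 0.0980.
Expected DCO frequency = 0.0980 × 0.0980 ≈ 0.00960; observed = 2/500 ≈ 0.00400.
Coefficient of coincidence = 0.00400/0.00960 ≈ 0.42; interference = 1 − 0.42 = 0.58.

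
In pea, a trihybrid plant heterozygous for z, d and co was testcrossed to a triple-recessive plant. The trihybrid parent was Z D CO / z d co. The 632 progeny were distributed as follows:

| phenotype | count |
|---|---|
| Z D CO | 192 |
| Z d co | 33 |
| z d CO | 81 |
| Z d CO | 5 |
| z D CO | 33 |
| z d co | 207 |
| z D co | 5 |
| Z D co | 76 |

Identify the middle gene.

d

The two rarest classes, Z d CO and z D co, are the double crossovers. Comparing them with the parentals, only the d allele has switched, so d is the middle locus and the order is z – d – co.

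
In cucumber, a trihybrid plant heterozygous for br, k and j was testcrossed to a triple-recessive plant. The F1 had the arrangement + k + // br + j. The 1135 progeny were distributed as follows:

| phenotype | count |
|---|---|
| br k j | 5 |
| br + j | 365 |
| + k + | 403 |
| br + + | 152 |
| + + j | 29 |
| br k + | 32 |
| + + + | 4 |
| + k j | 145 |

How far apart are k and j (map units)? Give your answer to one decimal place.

27.0 map units

The two rarest classes, + + + and br k j, are the double crossovers. Comparing them with the parentals, only the k allele has switched, so k is the middle locus and the order is j – k – br.
Crossovers in the j–k interval produce the single-crossover classes + k j and br + + (145 + 152 = 297) plus the double crossovers (9).
RF(j–k) = (297 + 9) / 1135 = 306/1135 = 0.2696 → 27.0 map units.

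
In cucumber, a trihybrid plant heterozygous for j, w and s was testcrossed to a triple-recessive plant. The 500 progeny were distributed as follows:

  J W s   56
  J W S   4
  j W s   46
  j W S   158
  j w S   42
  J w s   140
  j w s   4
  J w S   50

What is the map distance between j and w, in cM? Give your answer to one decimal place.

The two most frequent reciprocal classes, J w s and j W S, are the parental types, so the F1 was J w s / j W S.
The two rarest classes, j w s and J W S, are the double crossovers. Comparing them with the parentals, only the j allele has switched, so j is the middle locus and the order is s – j – w.
Crossovers in the j–w interval produce the single-crossover classes J W s and j w S (56 + 42 = 98) plus the double crossovers (8).
RF(j–w) = (98 + 8) / 500 = 106/500 = 0.2120 → 21.2 cM.

21.2 cM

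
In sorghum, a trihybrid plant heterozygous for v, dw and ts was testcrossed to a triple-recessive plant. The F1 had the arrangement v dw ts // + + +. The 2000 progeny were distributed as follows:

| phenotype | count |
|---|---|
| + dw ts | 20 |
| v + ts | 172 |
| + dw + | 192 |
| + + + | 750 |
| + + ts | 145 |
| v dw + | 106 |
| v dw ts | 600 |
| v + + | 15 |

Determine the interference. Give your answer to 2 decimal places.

The two rarest classes, + dw ts and v + +, are the double crossovers. Comparing them with the parentals, only the v allele has switched, so v is the middle locus and the order is dw – v – ts.
dw–v: (364 + 35)/2000 = 0.1995; v–ts: (251 + 35)/2000 = 0.1430.
Expected DCO frequency = 0.1995 × 0.1430 ≈ 0.02853; observed = 35/2000 ≈ 0.01750.
Coefficient of coincidence = 0.01750/0.02853 ≈ 0.61; interference = 1 − 0.61 = 0.39.

0.39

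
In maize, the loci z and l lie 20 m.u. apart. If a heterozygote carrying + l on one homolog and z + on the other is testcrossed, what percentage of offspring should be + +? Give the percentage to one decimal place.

10.0%

A map distance of 20 m.u. corresponds to a recombination frequency of 0.200.
The F1 is + l / z +, so + + is a recombinant gamete class with expected frequency r/2 = 0.200/2 = 0.1000.
That is 0.1000 = 10.0% of the progeny.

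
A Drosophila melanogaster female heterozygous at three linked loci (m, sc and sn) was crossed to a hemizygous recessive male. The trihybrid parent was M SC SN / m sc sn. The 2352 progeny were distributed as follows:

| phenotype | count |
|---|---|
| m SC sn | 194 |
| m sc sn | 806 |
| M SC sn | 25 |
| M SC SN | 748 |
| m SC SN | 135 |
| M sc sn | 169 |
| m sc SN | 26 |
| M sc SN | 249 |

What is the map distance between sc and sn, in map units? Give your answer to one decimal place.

21.0 map units

The two rarest classes, M SC sn and m sc SN, are the double crossovers. Comparing them with the parentals, only the sn allele has switched, so sn is the middle locus and the order is sc – sn – m.
Crossovers in the sc–sn interval produce the single-crossover classes M sc SN and m SC sn (249 + 194 = 443) plus the double crossovers (51).
RF(sc–sn) = (443 + 51) / 2352 = 494/2352 = 0.2100 → 21.0 map units.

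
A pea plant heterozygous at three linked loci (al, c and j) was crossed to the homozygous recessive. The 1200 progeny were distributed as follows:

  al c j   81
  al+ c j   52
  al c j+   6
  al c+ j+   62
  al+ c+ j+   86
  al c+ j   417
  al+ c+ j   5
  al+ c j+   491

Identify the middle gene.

al

The two most frequent reciprocal classes, al c+ j and al+ c j+, are the parental types, so the F1 was al c+ j / al+ c j+.
The two rarest classes, al+ c+ j and al c j+, are the double crossovers. Comparing them with the parentals, only the al allele has switched, so al is the middle locus and the order is j – al – c.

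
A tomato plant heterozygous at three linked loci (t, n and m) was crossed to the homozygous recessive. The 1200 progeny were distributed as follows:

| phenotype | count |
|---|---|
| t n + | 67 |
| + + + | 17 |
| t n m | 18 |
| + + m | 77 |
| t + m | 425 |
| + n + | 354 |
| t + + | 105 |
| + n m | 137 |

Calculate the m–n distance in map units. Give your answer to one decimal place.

The two most frequent reciprocal classes, + n + and t + m, are the parental types, so the F1 was + n + / t + m.
The two rarest classes, + + + and t n m, are the double crossovers. Comparing them with the parentals, only the n allele has switched, so n is the middle locus and the order is t – n – m.
Crossovers in the n–m interval produce the single-crossover classes + n m and t + + (137 + 105 = 242) plus the double crossovers (35).
RF(n–m) = (242 + 35) / 1200 = 277/1200 = 0.2308 → 23.1 map units.

23.1 map units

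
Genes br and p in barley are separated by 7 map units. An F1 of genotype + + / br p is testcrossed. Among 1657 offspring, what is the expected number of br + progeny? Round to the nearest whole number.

58

A map distance of 7 map units corresponds to a recombination frequency of 0.070.
The F1 is + + / br p, so br + is a recombinant gamete class with expected frequency r/2 = 0.070/2 = 0.0350.
Expected number = 0.0350 × 1657 = 58.00 ≈ 58.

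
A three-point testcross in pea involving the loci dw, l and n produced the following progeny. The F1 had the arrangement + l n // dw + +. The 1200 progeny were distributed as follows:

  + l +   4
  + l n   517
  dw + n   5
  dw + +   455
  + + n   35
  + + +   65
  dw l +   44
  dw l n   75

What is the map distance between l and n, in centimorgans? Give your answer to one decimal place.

7.3 centimorgans

The two rarest classes, + l + and dw + n, are the double crossovers. Comparing them with the parentals, only the n allele has switched, so n is the middle locus and the order is l – n – dw.
Crossovers in the l–n interval produce the single-crossover classes + + n and dw l + (35 + 44 = 79) plus the double crossovers (9).
RF(l–n) = (79 + 9) / 1200 = 88/1200 = 0.0733 → 7.3 centimorgans.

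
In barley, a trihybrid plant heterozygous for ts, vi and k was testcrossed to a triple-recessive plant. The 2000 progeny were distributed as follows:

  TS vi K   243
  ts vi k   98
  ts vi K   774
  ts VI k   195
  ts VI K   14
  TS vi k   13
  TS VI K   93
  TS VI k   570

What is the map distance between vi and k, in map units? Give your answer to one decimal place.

10.9 map units

The two most frequent reciprocal classes, ts vi K and TS VI k, are the parental types, so the F1 was ts vi K / TS VI k.
The two rarest classes, ts VI K and TS vi k, are the double crossovers. Comparing them with the parentals, only the vi allele has switched, so vi is the middle locus and the order is ts – vi – k.
Crossovers in the vi–k interval produce the single-crossover classes ts vi k and TS VI K (98 + 93 = 191) plus the double crossovers (27).
RF(vi–k) = (191 + 27) / 2000 = 218/2000 = 0.1090 → 10.9 map units.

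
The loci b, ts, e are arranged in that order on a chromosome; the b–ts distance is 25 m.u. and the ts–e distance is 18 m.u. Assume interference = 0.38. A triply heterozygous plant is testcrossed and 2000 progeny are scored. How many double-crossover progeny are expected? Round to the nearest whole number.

Map distances give recombination frequencies of 0.250 and 0.180 for the two intervals.
With interference 0.38 (so coincidence = 0.62), expected double-crossover frequency = 0.250 × 0.180 × 0.62 = 0.02790.
Expected number = 0.02790 × 2000 = 55.80 ≈ 56.

56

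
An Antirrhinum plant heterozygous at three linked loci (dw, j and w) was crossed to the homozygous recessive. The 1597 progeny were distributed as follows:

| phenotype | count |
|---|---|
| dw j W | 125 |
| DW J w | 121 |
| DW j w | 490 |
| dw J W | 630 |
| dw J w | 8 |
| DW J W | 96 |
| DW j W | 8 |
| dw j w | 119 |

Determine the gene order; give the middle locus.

The two most frequent reciprocal classes, dw J W and DW j w, are the parental types, so the F1 was dw J W / DW j w.
The two rarest classes, dw J w and DW j W, are the double crossovers. Comparing them with the parentals, only the w allele has switched, so w is the middle locus and the order is dw – w – j.

w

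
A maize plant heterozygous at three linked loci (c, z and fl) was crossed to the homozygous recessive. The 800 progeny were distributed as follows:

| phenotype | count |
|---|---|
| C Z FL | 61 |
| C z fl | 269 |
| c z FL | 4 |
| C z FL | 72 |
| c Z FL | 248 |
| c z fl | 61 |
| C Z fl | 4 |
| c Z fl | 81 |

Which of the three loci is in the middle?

z

The two most frequent reciprocal classes, C z fl and c Z FL, are the parental types, so the F1 was C z fl / c Z FL.
The two rarest classes, C Z fl and c z FL, are the double crossovers. Comparing them with the parentals, only the z allele has switched, so z is the middle locus and the order is c – z – fl.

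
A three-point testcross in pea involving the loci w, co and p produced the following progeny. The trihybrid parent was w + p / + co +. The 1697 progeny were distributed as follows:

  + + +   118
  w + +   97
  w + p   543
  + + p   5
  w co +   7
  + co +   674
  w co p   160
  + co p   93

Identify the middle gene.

The two rarest classes, + + p and w co +, are the double crossovers. Comparing them with the parentals, only the w allele has switched, so w is the middle locus and the order is p – w – co.

w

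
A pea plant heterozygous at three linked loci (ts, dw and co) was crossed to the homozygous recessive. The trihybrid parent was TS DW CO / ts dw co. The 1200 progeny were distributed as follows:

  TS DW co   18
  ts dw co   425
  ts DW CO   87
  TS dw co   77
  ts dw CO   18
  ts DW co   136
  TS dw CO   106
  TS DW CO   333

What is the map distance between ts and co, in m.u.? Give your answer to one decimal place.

The two rarest classes, TS DW co and ts dw CO, are the double crossovers. Comparing them with the parentals, only the co allele has switched, so co is the middle locus and the order is dw – co – ts.
Crossovers in the co–ts interval produce the single-crossover classes ts DW CO and TS dw co (87 + 77 = 164) plus the double crossovers (36).
RF(co–ts) = (164 + 36) / 1200 = 200/1200 = 0.1667 → 16.7 m.u.

16.7 m.u.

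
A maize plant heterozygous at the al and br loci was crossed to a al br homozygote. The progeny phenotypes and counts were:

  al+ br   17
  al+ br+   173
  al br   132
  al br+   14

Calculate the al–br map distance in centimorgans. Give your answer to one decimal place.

The two most frequent classes, al+ br+ (173) and al br (132), are the parental types, so the F1 was al+ br+ / al br.
The recombinant classes are al+ br and al br+: 17 + 14 = 31.
Recombination frequency = 31/336 = 0.0923 ≈ 9.2%, i.e. 9.2 centimorgans.

9.2 centimorgans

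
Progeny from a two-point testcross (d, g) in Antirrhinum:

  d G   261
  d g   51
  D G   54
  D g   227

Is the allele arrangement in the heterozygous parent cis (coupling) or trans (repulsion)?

trans

The two most frequent classes are D g (227) and d G (261); these are the parental (non-recombinant) types.
So the F1 carried D g on one chromosome and d G on the other — the recessive alleles are on opposite chromosomes (trans / repulsion).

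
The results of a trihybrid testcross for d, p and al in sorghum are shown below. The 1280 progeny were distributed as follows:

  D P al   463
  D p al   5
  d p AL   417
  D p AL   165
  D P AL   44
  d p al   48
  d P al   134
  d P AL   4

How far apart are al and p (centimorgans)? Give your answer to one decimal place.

7.9 centimorgans

The two most frequent reciprocal classes, D P al and d p AL, are the parental types, so the F1 was D P al / d p AL.
The two rarest classes, D p al and d P AL, are the double crossovers. Comparing them with the parentals, only the p allele has switched, so p is the middle locus and the order is al – p – d.
Crossovers in the al–p interval produce the single-crossover classes D P AL and d p al (44 + 48 = 92) plus the double crossovers (9).
RF(al–p) = (92 + 9) / 1280 = 101/1280 = 0.0789 → 7.9 centimorgans.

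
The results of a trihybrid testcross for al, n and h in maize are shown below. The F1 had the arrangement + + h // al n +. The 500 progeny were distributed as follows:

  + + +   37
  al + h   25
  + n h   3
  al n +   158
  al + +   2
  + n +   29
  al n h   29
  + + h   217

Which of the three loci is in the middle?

The two rarest classes, + n h and al + +, are the double crossovers. Comparing them with the parentals, only the n allele has switched, so n is the middle locus and the order is h – n – al.

n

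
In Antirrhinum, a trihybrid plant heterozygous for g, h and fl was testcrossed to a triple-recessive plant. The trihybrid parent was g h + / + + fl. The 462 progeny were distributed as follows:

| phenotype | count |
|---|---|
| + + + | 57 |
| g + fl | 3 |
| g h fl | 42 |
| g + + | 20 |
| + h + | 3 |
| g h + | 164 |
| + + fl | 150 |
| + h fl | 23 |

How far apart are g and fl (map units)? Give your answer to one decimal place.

22.7 map units

The two rarest classes, + h + and g + fl, are the double crossovers. Comparing them with the parentals, only the g allele has switched, so g is the middle locus and the order is fl – g – h.
Crossovers in the fl–g interval produce the single-crossover classes g h fl and + + + (42 + 57 = 99) plus the double crossovers (6).
RF(fl–g) = (99 + 6) / 462 = 105/462 = 0.2273 → 22.7 map units.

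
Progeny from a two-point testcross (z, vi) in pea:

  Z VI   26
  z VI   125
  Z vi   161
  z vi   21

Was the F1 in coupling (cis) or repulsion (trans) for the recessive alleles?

trans

The two most frequent classes are Z vi (161) and z VI (125); these are the parental (non-recombinant) types.
So the F1 carried Z vi on one chromosome and z VI on the other — the recessive alleles are on opposite chromosomes (trans / repulsion).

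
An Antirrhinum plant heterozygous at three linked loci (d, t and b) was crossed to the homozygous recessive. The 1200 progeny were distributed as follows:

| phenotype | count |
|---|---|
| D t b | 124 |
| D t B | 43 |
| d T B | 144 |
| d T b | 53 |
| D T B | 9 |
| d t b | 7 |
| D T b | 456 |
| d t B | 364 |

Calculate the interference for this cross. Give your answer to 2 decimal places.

0.40

The two most frequent reciprocal classes, d t B and D T b, are the parental types, so the F1 was d t B / D T b.
The two rarest classes, d t b and D T B, are the double crossovers. Comparing them with the parentals, only the b allele has switched, so b is the middle locus and the order is t – b – d.
t–b: (268 + 16)/1200 = 0.2367; b–d: (96 + 16)/1200 = 0.0933.
Expected DCO frequency = 0.2367 × 0.0933 ≈ 0.02208; observed = 16/1200 ≈ 0.01333.
Coefficient of coincidence = 0.01333/0.02208 ≈ 0.60; interference = 1 − 0.60 = 0.40.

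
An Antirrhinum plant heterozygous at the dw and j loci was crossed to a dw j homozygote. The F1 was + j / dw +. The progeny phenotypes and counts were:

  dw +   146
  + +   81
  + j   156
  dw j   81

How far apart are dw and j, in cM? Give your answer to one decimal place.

The recombinant classes are + + and dw j: 81 + 81 = 162.
Recombination frequency = 162/464 = 0.3491 ≈ 34.9%, i.e. 34.9 cM.

34.9 cM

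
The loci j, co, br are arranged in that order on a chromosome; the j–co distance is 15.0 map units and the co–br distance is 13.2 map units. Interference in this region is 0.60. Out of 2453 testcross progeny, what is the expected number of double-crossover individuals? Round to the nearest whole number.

Map distances give recombination frequencies of 0.150 and 0.132 for the two intervals.
With interference 0.60 (so coincidence = 0.40), expected double-crossover frequency = 0.150 × 0.132 × 0.40 = 0.00792.
Expected number = 0.00792 × 2453 = 19.43 ≈ 19.

19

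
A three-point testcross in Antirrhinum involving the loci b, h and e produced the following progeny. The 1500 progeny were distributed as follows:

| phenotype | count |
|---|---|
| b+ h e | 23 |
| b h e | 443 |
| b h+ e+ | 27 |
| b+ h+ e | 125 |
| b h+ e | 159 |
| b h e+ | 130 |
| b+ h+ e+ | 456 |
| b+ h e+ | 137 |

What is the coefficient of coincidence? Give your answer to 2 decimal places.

The two most frequent reciprocal classes, b+ h+ e+ and b h e, are the parental types, so the F1 was b+ h+ e+ / b h e.
The two rarest classes, b h+ e+ and b+ h e, are the double crossovers. Comparing them with the parentals, only the b allele has switched, so b is the middle locus and the order is e – b – h.
e–b: (255 + 50)/1500 = 0.2033; b–h: (296 + 50)/1500 = 0.2307.
Expected DCO frequency = 0.2033 × 0.2307 ≈ 0.04690; observed = 50/1500 ≈ 0.03333.
Coefficient of coincidence = 0.03333/0.04690 ≈ 0.71.

0.71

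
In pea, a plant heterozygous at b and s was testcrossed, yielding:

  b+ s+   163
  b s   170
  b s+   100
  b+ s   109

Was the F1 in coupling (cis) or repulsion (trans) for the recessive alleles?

cis

The two most frequent classes are b+ s+ (163) and b s (170); these are the parental (non-recombinant) types.
So the F1 carried b+ s+ on one chromosome and b s on the other — the recessive alleles are on the same chromosome (cis / coupling).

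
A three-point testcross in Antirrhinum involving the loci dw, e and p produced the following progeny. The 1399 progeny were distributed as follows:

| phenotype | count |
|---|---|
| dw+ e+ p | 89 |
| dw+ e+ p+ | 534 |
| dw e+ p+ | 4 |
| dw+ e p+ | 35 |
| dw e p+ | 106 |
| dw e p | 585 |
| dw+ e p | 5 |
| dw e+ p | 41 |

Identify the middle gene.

dw

The two most frequent reciprocal classes, dw+ e+ p+ and dw e p, are the parental types, so the F1 was dw+ e+ p+ / dw e p.
The two rarest classes, dw e+ p+ and dw+ e p, are the double crossovers. Comparing them with the parentals, only the dw allele has switched, so dw is the middle locus and the order is e – dw – p.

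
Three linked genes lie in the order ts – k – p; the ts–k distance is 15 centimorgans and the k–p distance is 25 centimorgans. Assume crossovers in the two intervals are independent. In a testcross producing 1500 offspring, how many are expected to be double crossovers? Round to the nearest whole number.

56

Map distances give recombination frequencies of 0.150 and 0.250 for the two intervals.
With no interference, expected double-crossover frequency = 0.150 × 0.250 = 0.03750.
Expected number = 0.03750 × 1500 = 56.25 ≈ 56.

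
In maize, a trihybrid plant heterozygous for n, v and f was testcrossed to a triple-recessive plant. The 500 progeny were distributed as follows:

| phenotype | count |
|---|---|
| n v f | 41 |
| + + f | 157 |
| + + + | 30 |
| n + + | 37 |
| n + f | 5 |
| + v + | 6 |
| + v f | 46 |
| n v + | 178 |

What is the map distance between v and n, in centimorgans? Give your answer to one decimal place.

The two most frequent reciprocal classes, + + f and n v +, are the parental types, so the F1 was + + f / n v +.
The two rarest classes, n + f and + v +, are the double crossovers. Comparing them with the parentals, only the n allele has switched, so n is the middle locus and the order is f – n – v.
Crossovers in the n–v interval produce the single-crossover classes + v f and n + + (46 + 37 = 83) plus the double crossovers (11).
RF(n–v) = (83 + 11) / 500 = 94/500 = 0.1880 → 18.8 centimorgans.

18.8 centimorgans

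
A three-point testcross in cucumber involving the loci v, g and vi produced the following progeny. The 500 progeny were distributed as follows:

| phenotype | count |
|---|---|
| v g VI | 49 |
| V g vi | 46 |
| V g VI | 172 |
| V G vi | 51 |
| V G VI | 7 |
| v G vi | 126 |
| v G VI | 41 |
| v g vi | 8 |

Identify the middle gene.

g

The two most frequent reciprocal classes, V g VI and v G vi, are the parental types, so the F1 was V g VI / v G vi.
The two rarest classes, V G VI and v g vi, are the double crossovers. Comparing them with the parentals, only the g allele has switched, so g is the middle locus and the order is vi – g – v.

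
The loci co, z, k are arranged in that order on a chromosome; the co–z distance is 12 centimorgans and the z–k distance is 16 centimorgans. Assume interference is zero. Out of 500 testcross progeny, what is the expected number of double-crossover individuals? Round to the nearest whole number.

Map distances give recombination frequencies of 0.120 and 0.160 for the two intervals.
With no interference, expected double-crossover frequency = 0.120 × 0.160 = 0.01920.
Expected number = 0.01920 × 500 = 9.60 ≈ 10.

10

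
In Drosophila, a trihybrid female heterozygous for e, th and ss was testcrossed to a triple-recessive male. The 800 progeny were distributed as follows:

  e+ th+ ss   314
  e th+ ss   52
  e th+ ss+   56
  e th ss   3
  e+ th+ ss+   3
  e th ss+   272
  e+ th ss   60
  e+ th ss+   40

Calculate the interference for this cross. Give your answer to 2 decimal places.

0.60

The two most frequent reciprocal classes, e+ th+ ss and e th ss+, are the parental types, so the F1 was e+ th+ ss / e th ss+.
The two rarest classes, e+ th+ ss+ and e th ss, are the double crossovers. Comparing them with the parentals, only the ss allele has switched, so ss is the middle locus and the order is e – ss – th.
e–ss: (92 + 6)/800 = 0.1225; ss–th: (116 + 6)/800 = 0.1525.
Expected DCO frequency = 0.1225 × 0.1525 ≈ 0.01868; observed = 6/800 ≈ 0.00750.
Coefficient of coincidence = 0.00750/0.01868 ≈ 0.40; interference = 1 − 0.40 = 0.60.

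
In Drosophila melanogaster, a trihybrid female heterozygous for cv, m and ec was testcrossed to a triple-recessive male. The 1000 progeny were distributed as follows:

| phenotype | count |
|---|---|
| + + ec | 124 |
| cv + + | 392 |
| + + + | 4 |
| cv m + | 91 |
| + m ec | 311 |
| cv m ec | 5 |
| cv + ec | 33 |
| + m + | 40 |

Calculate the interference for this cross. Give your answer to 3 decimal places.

0.510

The two most frequent reciprocal classes, + m ec and cv + +, are the parental types, so the F1 was + m ec / cv + +.
The two rarest classes, cv m ec and + + +, are the double crossovers. Comparing them with the parentals, only the cv allele has switched, so cv is the middle locus and the order is ec – cv – m.
ec–cv: (73 + 9)/1000 = 0.0820; cv–m: (215 + 9)/1000 = 0.2240.
Expected DCO frequency = 0.0820 × 0.2240 ≈ 0.01837; observed = 9/1000 ≈ 0.00900.
Coefficient of coincidence = 0.00900/0.01837 ≈ 0.490; interference = 1 − 0.490 = 0.510.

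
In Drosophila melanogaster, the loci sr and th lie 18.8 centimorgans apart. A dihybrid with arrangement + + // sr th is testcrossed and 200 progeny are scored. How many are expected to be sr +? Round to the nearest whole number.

A map distance of 18.8 centimorgans corresponds to a recombination frequency of 0.188.
The F1 is + + / sr th, so sr + is a recombinant gamete class with expected frequency r/2 = 0.188/2 = 0.0940.
Expected number = 0.0940 × 200 = 18.80 ≈ 19.

19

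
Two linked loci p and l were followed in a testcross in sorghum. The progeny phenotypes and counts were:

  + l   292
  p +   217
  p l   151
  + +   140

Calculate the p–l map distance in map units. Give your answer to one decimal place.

The two most frequent classes, + l (292) and p + (217), are the parental types, so the F1 was + l / p +.
The recombinant classes are + + and p l: 140 + 151 = 291.
Recombination frequency = 291/800 = 0.3638 ≈ 36.4%, i.e. 36.4 map units.

36.4 map units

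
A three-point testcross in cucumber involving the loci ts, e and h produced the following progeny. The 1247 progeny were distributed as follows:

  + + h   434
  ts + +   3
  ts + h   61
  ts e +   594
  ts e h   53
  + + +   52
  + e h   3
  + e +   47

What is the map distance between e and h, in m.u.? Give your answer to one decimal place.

The two most frequent reciprocal classes, ts e + and + + h, are the parental types, so the F1 was ts e + / + + h.
The two rarest classes, ts + + and + e h, are the double crossovers. Comparing them with the parentals, only the e allele has switched, so e is the middle locus and the order is ts – e – h.
Crossovers in the e–h interval produce the single-crossover classes ts e h and + + + (53 + 52 = 105) plus the double crossovers (6).
RF(e–h) = (105 + 6) / 1247 = 111/1247 = 0.0890 → 8.9 m.u.

8.9 m.u.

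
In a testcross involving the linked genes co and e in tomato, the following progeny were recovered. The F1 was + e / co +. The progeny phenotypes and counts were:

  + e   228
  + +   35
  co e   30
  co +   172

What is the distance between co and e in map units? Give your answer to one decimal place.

14.0 map units

The recombinant classes are + + and co e: 35 + 30 = 65.
Recombination frequency = 65/465 = 0.1398 ≈ 14.0%, i.e. 14.0 map units.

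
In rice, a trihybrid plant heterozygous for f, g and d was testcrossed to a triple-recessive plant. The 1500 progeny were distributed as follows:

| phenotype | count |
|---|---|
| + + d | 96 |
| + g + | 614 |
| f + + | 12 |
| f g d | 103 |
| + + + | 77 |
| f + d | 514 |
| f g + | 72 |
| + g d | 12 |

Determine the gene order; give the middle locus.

d

The two most frequent reciprocal classes, + g + and f + d, are the parental types, so the F1 was + g + / f + d.
The two rarest classes, + g d and f + +, are the double crossovers. Comparing them with the parentals, only the d allele has switched, so d is the middle locus and the order is f – d – g.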